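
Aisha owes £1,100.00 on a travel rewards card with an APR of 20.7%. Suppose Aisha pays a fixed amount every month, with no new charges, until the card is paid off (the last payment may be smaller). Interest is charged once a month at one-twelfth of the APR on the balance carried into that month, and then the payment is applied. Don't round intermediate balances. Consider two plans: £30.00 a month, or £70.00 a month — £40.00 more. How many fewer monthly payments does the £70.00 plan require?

Monthly rate r = 20.7%/12 = 1.725% = 0.01725.
At £30.00/mo: n = ⌈−ln(1 − rB₀/P)/ln(1+r)⌉ = 59 payments (last £15.96); total interest = total paid − £1,100.00 = £655.96.
At £70.00/mo: 19 payments (last £34.23); total interest £194.23.
Payments saved = 59 − 19 = 40.

40 fewer payments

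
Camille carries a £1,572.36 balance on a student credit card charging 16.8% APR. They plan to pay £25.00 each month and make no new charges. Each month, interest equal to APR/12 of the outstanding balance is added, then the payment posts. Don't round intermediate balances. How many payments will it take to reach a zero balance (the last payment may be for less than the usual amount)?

153 payments

Monthly rate r = 16.8%/12 = 1.4% = 0.014.
Recurrence: B ← B·(1+r) − £25.00.
Month 1: interest £22.01; balance after payment £1,569.37.
Month 2: interest £21.97; balance after payment £1,566.34.
Closed form: n = −ln(1 − rB₀/P)/ln(1+r) = −ln(0.11948)/ln(1.014) ≈ 152.818, so the balance reaches zero during payment 153.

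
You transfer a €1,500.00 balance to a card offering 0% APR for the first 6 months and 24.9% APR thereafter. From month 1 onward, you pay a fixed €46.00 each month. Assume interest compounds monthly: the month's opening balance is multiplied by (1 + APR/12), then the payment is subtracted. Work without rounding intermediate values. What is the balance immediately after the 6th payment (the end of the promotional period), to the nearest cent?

€1,224.00

Promo months 1–6 at r₀ = 0%/12 = 0; months 7+ at r₁ = 24.9%/12 = 0.02075.
After month 6 (no interest yet): B = €1,500.00 − 6·€46.00 = €1,224.00.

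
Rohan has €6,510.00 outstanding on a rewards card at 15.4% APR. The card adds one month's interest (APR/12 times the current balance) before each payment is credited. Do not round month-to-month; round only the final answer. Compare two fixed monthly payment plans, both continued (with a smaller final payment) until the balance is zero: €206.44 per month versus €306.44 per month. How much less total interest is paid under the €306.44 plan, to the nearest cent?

€747.56

Monthly rate r = 15.4%/12 = 1.28333% = 0.0128333.
At €206.44/mo: n = ⌈−ln(1 − rB₀/P)/ln(1+r)⌉ = 41 payments (last €139.71); total interest = total paid − €6,510.00 = €1,887.31.
At €306.44/mo: 25 payments (last €295.19); total interest €1,139.75.
Interest saved = €1,887.31 − €1,139.75 = €747.56.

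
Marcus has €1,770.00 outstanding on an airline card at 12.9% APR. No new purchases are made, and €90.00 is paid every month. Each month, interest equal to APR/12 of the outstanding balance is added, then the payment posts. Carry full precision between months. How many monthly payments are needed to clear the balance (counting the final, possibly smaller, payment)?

23 months

Monthly rate r = 12.9%/12 = 1.075% = 0.01075.
Recurrence: B ← B·(1+r) − €90.00.
Month 1: interest €19.03; balance after payment €1,699.03.
Month 2: interest €18.26; balance after payment €1,627.29.
Closed form: n = −ln(1 − rB₀/P)/ln(1+r) = −ln(0.78858)/ln(1.01075) ≈ 22.213, so the balance reaches zero during payment 23.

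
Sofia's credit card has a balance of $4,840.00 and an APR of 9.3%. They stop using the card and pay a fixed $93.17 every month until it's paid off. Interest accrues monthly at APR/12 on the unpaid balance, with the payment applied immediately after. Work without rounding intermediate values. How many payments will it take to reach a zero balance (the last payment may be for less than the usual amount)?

67 months

Monthly rate r = 9.3%/12 = 0.775% = 0.00775.
Recurrence: B ← B·(1+r) − $93.17.
Month 1: interest $37.51; balance after payment $4,784.34.
Month 2: interest $37.08; balance after payment $4,728.25.
Closed form: n = −ln(1 − rB₀/P)/ln(1+r) = −ln(0.5974)/ln(1.00775) ≈ 66.730, so the balance reaches zero during payment 67.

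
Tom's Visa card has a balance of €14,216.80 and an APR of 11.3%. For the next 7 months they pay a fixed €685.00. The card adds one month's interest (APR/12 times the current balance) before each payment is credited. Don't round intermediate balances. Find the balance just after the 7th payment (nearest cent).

Monthly rate r = 11.3%/12 = 0.941667% = 0.00941667.
Each month: B ← B·(1+r) − €685.00.
Month 1: interest €133.87; balance after payment €13,665.67.
Month 2: interest €128.69; balance after payment €13,109.36.
Month 3: interest €123.45; balance after payment €12,547.81.
Month 4: interest €118.16; balance after payment €11,980.96.
Month 5: interest €112.82; balance after payment €11,408.79.
Month 6: interest €107.43; balance after payment €10,831.22.
Month 7: interest €101.99; balance after payment €10,248.21.

€10,248.21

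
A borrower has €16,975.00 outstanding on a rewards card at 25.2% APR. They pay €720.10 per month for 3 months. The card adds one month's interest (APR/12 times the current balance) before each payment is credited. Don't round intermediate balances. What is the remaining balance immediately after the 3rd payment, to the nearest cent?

€15,861.06

Monthly rate r = 25.2%/12 = 2.1% = 0.021.
Each month: B ← B·(1+r) − €720.10.
Month 1: interest €356.47; balance after payment €16,611.38.
Month 2: interest €348.84; balance after payment €16,240.11.
Month 3: interest €341.04; balance after payment €15,861.06.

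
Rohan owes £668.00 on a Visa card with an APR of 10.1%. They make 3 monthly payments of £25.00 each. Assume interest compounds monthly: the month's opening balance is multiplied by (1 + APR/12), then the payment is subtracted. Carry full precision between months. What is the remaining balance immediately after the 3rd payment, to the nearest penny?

Monthly rate r = 10.1%/12 = 0.841667% = 0.00841667.
Each month: B ← B·(1+r) − £25.00.
Month 1: interest £5.62; balance after payment £648.62.
Month 2: interest £5.46; balance after payment £629.08.
Month 3: interest £5.29; balance after payment £609.38.

£609.38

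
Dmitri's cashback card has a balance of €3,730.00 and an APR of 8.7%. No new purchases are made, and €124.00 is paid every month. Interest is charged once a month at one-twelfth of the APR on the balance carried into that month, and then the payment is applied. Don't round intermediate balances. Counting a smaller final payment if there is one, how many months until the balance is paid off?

Monthly rate r = 8.7%/12 = 0.725% = 0.00725.
Recurrence: B ← B·(1+r) − €124.00.
Month 1: interest €27.04; balance after payment €3,633.04.
Month 2: interest €26.34; balance after payment €3,535.38.
Closed form: n = −ln(1 − rB₀/P)/ln(1+r) = −ln(0.78192)/ln(1.00725) ≈ 34.055, so the balance reaches zero during payment 35.

35 months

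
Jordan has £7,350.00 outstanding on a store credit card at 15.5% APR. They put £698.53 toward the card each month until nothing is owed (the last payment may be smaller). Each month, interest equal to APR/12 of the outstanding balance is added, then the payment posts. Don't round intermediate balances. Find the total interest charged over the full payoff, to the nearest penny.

£601.88

Monthly rate r = 15.5%/12 = 1.29167% = 0.0129167.
Payoff takes n = ⌈−ln(1 − rB₀/P)/ln(1+r)⌉ = ⌈11.382⌉ = 12 payments; the last is £268.05.
Total paid = 11·£698.53 + £268.05 = £7,951.88.
Total interest = total paid − principal = £7,951.88 − £7,350.00 = £601.88.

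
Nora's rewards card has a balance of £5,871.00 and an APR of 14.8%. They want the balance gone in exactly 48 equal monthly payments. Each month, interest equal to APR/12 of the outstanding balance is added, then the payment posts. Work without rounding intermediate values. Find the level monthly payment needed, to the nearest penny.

£162.80

Monthly rate r = 14.8%/12 = 1.23333% = 0.0123333.
Level-payment amortization: P = B₀·r / (1 − (1+r)^(−n)) = 5871.00·0.0123333 / (1 − 1.01233^(−48)).
Denominator 1 − (1+r)^(−48) = 0.444773464.
P = 72.409 / 0.444773464 ≈ 162.80.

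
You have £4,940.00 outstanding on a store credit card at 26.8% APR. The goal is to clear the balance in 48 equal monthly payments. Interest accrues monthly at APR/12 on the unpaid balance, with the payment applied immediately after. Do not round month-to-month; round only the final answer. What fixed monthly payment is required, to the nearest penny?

Monthly rate r = 26.8%/12 = 2.23333% = 0.0223333.
Level-payment amortization: P = B₀·r / (1 − (1+r)^(−n)) = 4940.00·0.0223333 / (1 − 1.02233^(−48)).
Denominator 1 − (1+r)^(−48) = 0.653615078.
P = 110.327 / 0.653615078 ≈ 168.79.

£168.79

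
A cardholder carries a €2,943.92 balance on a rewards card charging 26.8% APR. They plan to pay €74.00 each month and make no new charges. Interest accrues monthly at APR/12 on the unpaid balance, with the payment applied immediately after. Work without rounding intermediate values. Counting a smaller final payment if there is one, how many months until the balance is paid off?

100 months

Monthly rate r = 26.8%/12 = 2.23333% = 0.0223333.
Recurrence: B ← B·(1+r) − €74.00.
Month 1: interest €65.75; balance after payment €2,935.67.
Month 2: interest €65.56; balance after payment €2,927.23.
Closed form: n = −ln(1 − rB₀/P)/ln(1+r) = −ln(0.11152)/ln(1.02233) ≈ 99.312, so the balance reaches zero during payment 100.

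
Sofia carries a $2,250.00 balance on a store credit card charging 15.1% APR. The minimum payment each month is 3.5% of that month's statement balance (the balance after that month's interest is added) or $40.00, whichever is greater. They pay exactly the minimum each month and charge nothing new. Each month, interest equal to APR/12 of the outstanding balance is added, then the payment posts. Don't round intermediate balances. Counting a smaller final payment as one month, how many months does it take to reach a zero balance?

65 months

Monthly rate r = 15.1%/12 = 1.25833% = 0.0125833.
While 3.5% of the post-interest balance exceeds $40.00, each month B ← (B·(1+r))·(1 − 0.035), i.e. B shrinks by the factor (1+r)·0.965 = 0.97714.
This holds for months 1–30. Entering month 31 the balance is $1,124.41; 3.5% of the post-interest balance is now below $40.00, so the flat $40.00 minimum applies from here.
From month 31 a fixed $40.00 at rate r clears $1,124.41 in 35 more payments. Total: 30 + 35 = 65 months.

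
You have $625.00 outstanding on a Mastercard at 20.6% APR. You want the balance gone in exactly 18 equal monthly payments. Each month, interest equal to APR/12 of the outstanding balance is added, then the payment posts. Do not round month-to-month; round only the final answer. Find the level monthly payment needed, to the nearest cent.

Monthly rate r = 20.6%/12 = 1.71667% = 0.0171667.
Level-payment amortization: P = B₀·r / (1 − (1+r)^(−n)) = 625.00·0.0171667 / (1 − 1.01717^(−18)).
Denominator 1 − (1+r)^(−18) = 0.263891475.
P = 10.7292 / 0.263891475 ≈ 40.66.

$40.66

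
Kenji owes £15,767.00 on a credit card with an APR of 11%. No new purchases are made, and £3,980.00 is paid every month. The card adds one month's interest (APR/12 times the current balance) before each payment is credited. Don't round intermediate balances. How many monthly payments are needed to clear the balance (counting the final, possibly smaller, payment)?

5 payments

Monthly rate r = 11%/12 = 0.916667% = 0.00916667.
Recurrence: B ← B·(1+r) − £3,980.00.
Month 1: interest £144.53; balance after payment £11,931.53.
Month 2: interest £109.37; balance after payment £8,060.90.
Month 3: interest £73.89; balance after payment £4,154.79.
Month 4: interest £38.09; balance after payment £212.88.
Month 5: interest £1.95; balance after payment £0.00.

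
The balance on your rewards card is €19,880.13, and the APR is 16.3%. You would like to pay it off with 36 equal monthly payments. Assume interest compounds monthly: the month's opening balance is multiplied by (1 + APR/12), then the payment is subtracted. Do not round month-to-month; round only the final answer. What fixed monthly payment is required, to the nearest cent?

€701.87

Monthly rate r = 16.3%/12 = 1.35833% = 0.0135833.
Level-payment amortization: P = B₀·r / (1 − (1+r)^(−n)) = 19880.13·0.0135833 / (1 − 1.01358^(−36)).
Denominator 1 − (1+r)^(−36) = 0.38473896.
P = 270.038 / 0.38473896 ≈ 701.87.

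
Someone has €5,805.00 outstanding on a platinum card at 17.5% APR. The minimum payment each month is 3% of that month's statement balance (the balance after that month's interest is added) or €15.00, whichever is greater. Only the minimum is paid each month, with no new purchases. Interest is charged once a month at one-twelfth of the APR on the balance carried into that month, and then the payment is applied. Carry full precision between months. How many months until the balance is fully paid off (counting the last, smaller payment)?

200 months

Monthly rate r = 17.5%/12 = 1.45833% = 0.0145833.
While 3% of the post-interest balance exceeds €15.00, each month B ← (B·(1+r))·(1 − 0.03), i.e. B shrinks by the factor (1+r)·0.97 = 0.98415.
This holds for months 1–155. Entering month 156 the balance is €487.55; 3% of the post-interest balance is now below €15.00, so the flat €15.00 minimum applies from here.
From month 156 a fixed €15.00 at rate r clears €487.55 in 45 more payments. Total: 155 + 45 = 200 months.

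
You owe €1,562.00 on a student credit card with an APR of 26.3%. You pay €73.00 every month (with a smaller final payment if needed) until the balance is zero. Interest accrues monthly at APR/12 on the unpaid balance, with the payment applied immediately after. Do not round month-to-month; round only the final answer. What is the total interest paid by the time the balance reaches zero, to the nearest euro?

€569

Monthly rate r = 26.3%/12 = 2.19167% = 0.0219167.
Payoff takes n = ⌈−ln(1 − rB₀/P)/ln(1+r)⌉ = ⌈29.193⌉ = 30 payments; the last is €14.24.
Total paid = 29·€73.00 + €14.24 = €2,131.24.
Total interest = total paid − principal = €2,131.24 − €1,562.00 = €569.24.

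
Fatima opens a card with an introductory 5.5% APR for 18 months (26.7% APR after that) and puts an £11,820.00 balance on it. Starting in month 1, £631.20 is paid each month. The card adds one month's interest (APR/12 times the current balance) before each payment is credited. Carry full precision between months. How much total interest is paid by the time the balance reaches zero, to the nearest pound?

£592

Promo months 1–18 at r₀ = 5.5%/12 = 0.00458333; months 19+ at r₁ = 26.7%/12 = 0.02225.
After month 18: iterate B ← B·(1+r₀) − £631.20 for 18 months → £1,018.85.
Then at r₁ with £631.20/mo: n₂ = −ln(1 − r₁·B/P)/ln(1+r₁) ≈ 1.66 → 2 more payments.
Total paid = 19·£631.20 + £419.45 = £12,412.25; interest = £12,412.25 − £11,820.00 = £592.25.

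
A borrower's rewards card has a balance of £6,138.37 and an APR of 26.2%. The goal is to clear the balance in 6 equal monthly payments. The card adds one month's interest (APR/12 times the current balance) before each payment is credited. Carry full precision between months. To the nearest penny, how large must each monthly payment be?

£1,102.65

Monthly rate r = 26.2%/12 = 2.18333% = 0.0218333.
Level-payment amortization: P = B₀·r / (1 − (1+r)^(−n)) = 6138.37·0.0218333 / (1 − 1.02183^(−6)).
Denominator 1 − (1+r)^(−6) = 0.121544825.
P = 134.021 / 0.121544825 ≈ 1102.65.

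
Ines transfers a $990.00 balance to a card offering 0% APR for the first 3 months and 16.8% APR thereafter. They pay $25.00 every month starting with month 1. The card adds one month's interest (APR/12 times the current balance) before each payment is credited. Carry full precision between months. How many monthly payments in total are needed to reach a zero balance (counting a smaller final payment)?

Promo months 1–3 at r₀ = 0%/12 = 0; months 4+ at r₁ = 16.8%/12 = 0.014.
After month 3 (no interest yet): B = $990.00 − 3·$25.00 = $915.00.
Then at r₁ with $25.00/mo: n₂ = −ln(1 − r₁·B/P)/ln(1+r₁) ≈ 51.66 → 52 more payments.

55 payments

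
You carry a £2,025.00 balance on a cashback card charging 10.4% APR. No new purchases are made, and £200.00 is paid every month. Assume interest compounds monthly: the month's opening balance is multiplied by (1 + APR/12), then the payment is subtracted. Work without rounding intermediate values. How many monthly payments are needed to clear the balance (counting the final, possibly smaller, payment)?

Monthly rate r = 10.4%/12 = 0.866667% = 0.00866667.
Recurrence: B ← B·(1+r) − £200.00.
Month 1: interest £17.55; balance after payment £1,842.55.
Month 2: interest £15.97; balance after payment £1,658.52.
Closed form: n = −ln(1 − rB₀/P)/ln(1+r) = −ln(0.91225)/ln(1.00867) ≈ 10.643, so the balance reaches zero during payment 11.

11 payments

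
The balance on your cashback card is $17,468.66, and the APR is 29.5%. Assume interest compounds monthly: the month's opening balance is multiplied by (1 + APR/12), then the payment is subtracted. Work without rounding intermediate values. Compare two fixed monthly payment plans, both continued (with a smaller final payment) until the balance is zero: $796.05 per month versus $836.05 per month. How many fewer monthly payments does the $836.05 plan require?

2 fewer payments

Monthly rate r = 29.5%/12 = 2.45833% = 0.0245833.
At $796.05/mo: n = ⌈−ln(1 − rB₀/P)/ln(1+r)⌉ = 32 payments (last $737.87); total interest = total paid − $17,468.66 = $7,946.76.
At $836.05/mo: 30 payments (last $571.39); total interest $7,348.18.
Payments saved = 32 − 30 = 2.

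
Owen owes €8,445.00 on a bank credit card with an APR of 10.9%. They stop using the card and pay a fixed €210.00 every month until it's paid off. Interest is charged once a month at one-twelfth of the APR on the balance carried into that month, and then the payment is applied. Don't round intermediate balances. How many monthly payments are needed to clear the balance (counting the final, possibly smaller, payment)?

51 payments

Monthly rate r = 10.9%/12 = 0.908333% = 0.00908333.
Recurrence: B ← B·(1+r) − €210.00.
Month 1: interest €76.71; balance after payment €8,311.71.
Month 2: interest €75.50; balance after payment €8,177.21.
Closed form: n = −ln(1 − rB₀/P)/ln(1+r) = −ln(0.63472)/ln(1.00908) ≈ 50.271, so the balance reaches zero during payment 51.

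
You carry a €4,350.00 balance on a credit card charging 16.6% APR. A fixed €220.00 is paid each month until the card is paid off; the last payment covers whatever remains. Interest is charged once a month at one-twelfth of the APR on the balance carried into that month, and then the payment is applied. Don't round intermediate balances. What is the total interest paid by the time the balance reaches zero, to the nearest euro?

Monthly rate r = 16.6%/12 = 1.38333% = 0.0138333.
Payoff takes n = ⌈−ln(1 − rB₀/P)/ln(1+r)⌉ = ⌈23.259⌉ = 24 payments; the last is €57.33.
Total paid = 23·€220.00 + €57.33 = €5,117.33.
Total interest = total paid − principal = €5,117.33 − €4,350.00 = €767.33.

€767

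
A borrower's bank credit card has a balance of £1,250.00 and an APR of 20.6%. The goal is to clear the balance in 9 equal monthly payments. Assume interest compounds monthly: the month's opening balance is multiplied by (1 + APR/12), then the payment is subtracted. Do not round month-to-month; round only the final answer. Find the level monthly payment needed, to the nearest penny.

£151.08

Monthly rate r = 20.6%/12 = 1.71667% = 0.0171667.
Level-payment amortization: P = B₀·r / (1 − (1+r)^(−n)) = 1250.00·0.0171667 / (1 − 1.01717^(−9)).
Denominator 1 − (1+r)^(−9) = 0.142032328.
P = 21.4583 / 0.142032328 ≈ 151.08.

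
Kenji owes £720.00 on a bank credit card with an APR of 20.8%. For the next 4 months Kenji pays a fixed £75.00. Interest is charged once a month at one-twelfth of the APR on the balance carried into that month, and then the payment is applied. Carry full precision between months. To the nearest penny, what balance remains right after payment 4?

£463.34

Monthly rate r = 20.8%/12 = 1.73333% = 0.0173333.
Each month: B ← B·(1+r) − £75.00.
Month 1: interest £12.48; balance after payment £657.48.
Month 2: interest £11.40; balance after payment £593.88.
Month 3: interest £10.29; balance after payment £529.17.
Month 4: interest £9.17; balance after payment £463.34.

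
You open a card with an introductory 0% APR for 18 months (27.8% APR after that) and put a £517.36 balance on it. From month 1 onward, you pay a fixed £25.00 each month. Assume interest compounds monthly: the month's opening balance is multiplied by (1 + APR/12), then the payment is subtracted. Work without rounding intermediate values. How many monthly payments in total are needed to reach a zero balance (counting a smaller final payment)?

Promo months 1–18 at r₀ = 0%/12 = 0; months 19+ at r₁ = 27.8%/12 = 0.0231667.
After month 18 (no interest yet): B = £517.36 − 18·£25.00 = £67.36.
Then at r₁ with £25.00/mo: n₂ = −ln(1 − r₁·B/P)/ln(1+r₁) ≈ 2.81 → 3 more payments.

21 months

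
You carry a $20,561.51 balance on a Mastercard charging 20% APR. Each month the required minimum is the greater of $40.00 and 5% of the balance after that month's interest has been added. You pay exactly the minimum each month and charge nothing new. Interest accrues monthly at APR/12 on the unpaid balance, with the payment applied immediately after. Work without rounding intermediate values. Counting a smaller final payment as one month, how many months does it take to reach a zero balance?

118 months

Monthly rate r = 20%/12 = 1.66667% = 0.0166667.
While 5% of the post-interest balance exceeds $40.00, each month B ← (B·(1+r))·(1 − 0.05), i.e. B shrinks by the factor (1+r)·0.95 = 0.96583.
This holds for months 1–94. Entering month 95 the balance is $783.18; 5% of the post-interest balance is now below $40.00, so the flat $40.00 minimum applies from here.
From month 95 a fixed $40.00 at rate r clears $783.18 in 24 more payments. Total: 94 + 24 = 118 months.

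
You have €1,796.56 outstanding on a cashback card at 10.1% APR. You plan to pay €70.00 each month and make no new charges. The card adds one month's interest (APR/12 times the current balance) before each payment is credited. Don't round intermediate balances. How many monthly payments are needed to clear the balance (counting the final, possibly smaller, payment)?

30 months

Monthly rate r = 10.1%/12 = 0.841667% = 0.00841667.
Recurrence: B ← B·(1+r) − €70.00.
Month 1: interest €15.12; balance after payment €1,741.68.
Month 2: interest €14.66; balance after payment €1,686.34.
Closed form: n = −ln(1 − rB₀/P)/ln(1+r) = −ln(0.78399)/ln(1.00842) ≈ 29.036, so the balance reaches zero during payment 30.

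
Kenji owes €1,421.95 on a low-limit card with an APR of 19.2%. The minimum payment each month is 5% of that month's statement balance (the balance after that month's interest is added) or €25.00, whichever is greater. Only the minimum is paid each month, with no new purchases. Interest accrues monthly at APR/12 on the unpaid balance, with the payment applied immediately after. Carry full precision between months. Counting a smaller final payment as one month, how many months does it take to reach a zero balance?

54 months

Monthly rate r = 19.2%/12 = 1.6% = 0.016.
While 5% of the post-interest balance exceeds €25.00, each month B ← (B·(1+r))·(1 − 0.05), i.e. B shrinks by the factor (1+r)·0.95 = 0.9652.
This holds for months 1–30. Entering month 31 the balance is €491.36; 5% of the post-interest balance is now below €25.00, so the flat €25.00 minimum applies from here.
From month 31 a fixed €25.00 at rate r clears €491.36 in 24 more payments. Total: 30 + 24 = 54 months.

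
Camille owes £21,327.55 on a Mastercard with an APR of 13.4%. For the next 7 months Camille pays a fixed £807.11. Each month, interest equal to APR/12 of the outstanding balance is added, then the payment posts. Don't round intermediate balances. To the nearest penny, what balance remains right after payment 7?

Monthly rate r = 13.4%/12 = 1.11667% = 0.0111667.
Each month: B ← B·(1+r) − £807.11.
Month 1: interest £238.16; balance after payment £20,758.60.
Month 2: interest £231.80; balance after payment £20,183.29.
Month 3: interest £225.38; balance after payment £19,601.56.
Month 4: interest £218.88; balance after payment £19,013.34.
Month 5: interest £212.32; balance after payment £18,418.54.
Month 6: interest £205.67; balance after payment £17,817.11.
Month 7: interest £198.96; balance after payment £17,208.95.

£17,208.95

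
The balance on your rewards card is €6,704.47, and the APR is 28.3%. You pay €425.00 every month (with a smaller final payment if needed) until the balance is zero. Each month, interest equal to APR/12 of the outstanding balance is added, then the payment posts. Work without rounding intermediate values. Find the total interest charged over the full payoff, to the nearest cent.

Monthly rate r = 28.3%/12 = 2.35833% = 0.0235833.
Payoff takes n = ⌈−ln(1 − rB₀/P)/ln(1+r)⌉ = ⌈19.960⌉ = 20 payments; the last is €408.34.
Total paid = 19·€425.00 + €408.34 = €8,483.34.
Total interest = total paid − principal = €8,483.34 − €6,704.47 = €1,778.87.

€1,778.87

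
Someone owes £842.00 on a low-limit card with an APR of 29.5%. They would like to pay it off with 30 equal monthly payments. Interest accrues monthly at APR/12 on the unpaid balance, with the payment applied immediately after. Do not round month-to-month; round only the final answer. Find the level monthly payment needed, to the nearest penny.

Monthly rate r = 29.5%/12 = 2.45833% = 0.0245833.
Level-payment amortization: P = B₀·r / (1 − (1+r)^(−n)) = 842.00·0.0245833 / (1 − 1.02458^(−30)).
Denominator 1 − (1+r)^(−30) = 0.517406588.
P = 20.6992 / 0.517406588 ≈ 40.01.

£40.01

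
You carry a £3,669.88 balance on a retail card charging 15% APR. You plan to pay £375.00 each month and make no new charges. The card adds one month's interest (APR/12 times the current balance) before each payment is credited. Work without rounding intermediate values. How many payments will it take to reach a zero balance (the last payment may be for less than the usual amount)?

Monthly rate r = 15%/12 = 1.25% = 0.0125.
Recurrence: B ← B·(1+r) − £375.00.
Month 1: interest £45.87; balance after payment £3,340.75.
Month 2: interest £41.76; balance after payment £3,007.51.
Closed form: n = −ln(1 − rB₀/P)/ln(1+r) = −ln(0.87767)/ln(1.0125) ≈ 10.504, so the balance reaches zero during payment 11.

11 months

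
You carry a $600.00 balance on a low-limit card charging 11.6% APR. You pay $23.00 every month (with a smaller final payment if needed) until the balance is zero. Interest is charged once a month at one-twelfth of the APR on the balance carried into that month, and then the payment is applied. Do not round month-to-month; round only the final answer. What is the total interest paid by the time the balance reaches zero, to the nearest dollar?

Monthly rate r = 11.6%/12 = 0.966667% = 0.00966667.
Payoff takes n = ⌈−ln(1 − rB₀/P)/ln(1+r)⌉ = ⌈30.206⌉ = 31 payments; the last is $4.75.
Total paid = 30·$23.00 + $4.75 = $694.75.
Total interest = total paid − principal = $694.75 − $600.00 = $94.75.

$95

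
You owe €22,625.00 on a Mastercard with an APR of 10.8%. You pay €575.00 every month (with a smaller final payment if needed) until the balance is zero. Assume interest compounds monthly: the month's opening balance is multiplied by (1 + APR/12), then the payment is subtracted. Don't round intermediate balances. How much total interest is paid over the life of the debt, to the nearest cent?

€5,430.44

Monthly rate r = 10.8%/12 = 0.9% = 0.009.
Payoff takes n = ⌈−ln(1 − rB₀/P)/ln(1+r)⌉ = ⌈48.791⌉ = 49 payments; the last is €455.44.
Total paid = 48·€575.00 + €455.44 = €28,055.44.
Total interest = total paid − principal = €28,055.44 − €22,625.00 = €5,430.44.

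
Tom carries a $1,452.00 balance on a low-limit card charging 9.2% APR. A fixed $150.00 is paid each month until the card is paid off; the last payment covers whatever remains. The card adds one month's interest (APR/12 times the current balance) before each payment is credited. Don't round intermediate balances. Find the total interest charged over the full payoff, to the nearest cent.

$62.53

Monthly rate r = 9.2%/12 = 0.766667% = 0.00766667.
Payoff takes n = ⌈−ln(1 − rB₀/P)/ln(1+r)⌉ = ⌈10.097⌉ = 11 payments; the last is $14.53.
Total paid = 10·$150.00 + $14.53 = $1,514.53.
Total interest = total paid − principal = $1,514.53 − $1,452.00 = $62.53.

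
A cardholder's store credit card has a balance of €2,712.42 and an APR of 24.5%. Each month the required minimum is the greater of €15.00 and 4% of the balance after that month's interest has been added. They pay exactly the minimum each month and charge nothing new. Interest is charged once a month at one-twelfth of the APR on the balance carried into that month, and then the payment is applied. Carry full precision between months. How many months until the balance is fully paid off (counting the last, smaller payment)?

132 months

Monthly rate r = 24.5%/12 = 2.04167% = 0.0204167.
While 4% of the post-interest balance exceeds €15.00, each month B ← (B·(1+r))·(1 − 0.04), i.e. B shrinks by the factor (1+r)·0.96 = 0.9796.
This holds for months 1–97. Entering month 98 the balance is €367.36; 4% of the post-interest balance is now below €15.00, so the flat €15.00 minimum applies from here.
From month 98 a fixed €15.00 at rate r clears €367.36 in 35 more payments. Total: 97 + 35 = 132 months.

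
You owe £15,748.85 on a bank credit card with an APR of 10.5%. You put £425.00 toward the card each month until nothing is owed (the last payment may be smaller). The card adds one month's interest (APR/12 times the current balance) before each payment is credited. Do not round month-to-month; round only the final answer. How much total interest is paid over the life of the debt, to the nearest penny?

Monthly rate r = 10.5%/12 = 0.875% = 0.00875.
Payoff takes n = ⌈−ln(1 − rB₀/P)/ln(1+r)⌉ = ⌈44.986⌉ = 45 payments; the last is £419.24.
Total paid = 44·£425.00 + £419.24 = £19,119.24.
Total interest = total paid − principal = £19,119.24 − £15,748.85 = £3,370.39.

£3,370.39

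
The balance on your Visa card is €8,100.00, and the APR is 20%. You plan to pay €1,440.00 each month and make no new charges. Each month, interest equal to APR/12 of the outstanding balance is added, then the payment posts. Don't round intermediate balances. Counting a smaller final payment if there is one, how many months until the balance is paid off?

6 payments

Monthly rate r = 20%/12 = 1.66667% = 0.0166667.
Recurrence: B ← B·(1+r) − €1,440.00.
Month 1: interest €135.00; balance after payment €6,795.00.
Month 2: interest €113.25; balance after payment €5,468.25.
Month 3: interest €91.14; balance after payment €4,119.39.
Month 4: interest €68.66; balance after payment €2,748.04.
Month 5: interest €45.80; balance after payment €1,353.84.
Month 6: interest €22.56; balance after payment €0.00.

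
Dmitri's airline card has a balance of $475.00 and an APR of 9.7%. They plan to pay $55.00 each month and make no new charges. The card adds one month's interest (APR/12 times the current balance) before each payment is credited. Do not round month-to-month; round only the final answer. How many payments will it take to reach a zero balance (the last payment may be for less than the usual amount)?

Monthly rate r = 9.7%/12 = 0.808333% = 0.00808333.
Recurrence: B ← B·(1+r) − $55.00.
Month 1: interest $3.84; balance after payment $423.84.
Month 2: interest $3.43; balance after payment $372.27.
Closed form: n = −ln(1 − rB₀/P)/ln(1+r) = −ln(0.93019)/ln(1.00808) ≈ 8.989, so the balance reaches zero during payment 9.

9 months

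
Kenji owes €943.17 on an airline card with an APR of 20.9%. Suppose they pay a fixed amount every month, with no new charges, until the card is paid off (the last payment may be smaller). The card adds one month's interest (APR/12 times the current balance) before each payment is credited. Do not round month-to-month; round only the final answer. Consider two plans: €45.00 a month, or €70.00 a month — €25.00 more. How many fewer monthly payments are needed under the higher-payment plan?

11 fewer payments

Monthly rate r = 20.9%/12 = 1.74167% = 0.0174167.
At €45.00/mo: n = ⌈−ln(1 − rB₀/P)/ln(1+r)⌉ = 27 payments (last €13.79); total interest = total paid − €943.17 = €240.62.
At €70.00/mo: 16 payments (last €34.39); total interest €141.22.
Payments saved = 27 − 16 = 11.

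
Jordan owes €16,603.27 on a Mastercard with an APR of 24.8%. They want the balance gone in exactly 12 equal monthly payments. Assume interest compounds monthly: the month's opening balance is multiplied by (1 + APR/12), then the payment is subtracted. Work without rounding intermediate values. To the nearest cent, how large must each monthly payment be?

€1,576.43

Monthly rate r = 24.8%/12 = 2.06667% = 0.0206667.
Level-payment amortization: P = B₀·r / (1 − (1+r)^(−n)) = 16603.27·0.0206667 / (1 − 1.02067^(−12)).
Denominator 1 − (1+r)^(−12) = 0.217664892.
P = 343.134 / 0.217664892 ≈ 1576.43.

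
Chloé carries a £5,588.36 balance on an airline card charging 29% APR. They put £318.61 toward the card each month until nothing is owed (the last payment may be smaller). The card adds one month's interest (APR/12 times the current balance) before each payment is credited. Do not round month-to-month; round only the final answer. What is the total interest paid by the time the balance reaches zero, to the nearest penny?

Monthly rate r = 29%/12 = 2.41667% = 0.0241667.
Payoff takes n = ⌈−ln(1 − rB₀/P)/ln(1+r)⌉ = ⌈23.093⌉ = 24 payments; the last is £29.86.
Total paid = 23·£318.61 + £29.86 = £7,357.89.
Total interest = total paid − principal = £7,357.89 − £5,588.36 = £1,769.53.

£1,769.53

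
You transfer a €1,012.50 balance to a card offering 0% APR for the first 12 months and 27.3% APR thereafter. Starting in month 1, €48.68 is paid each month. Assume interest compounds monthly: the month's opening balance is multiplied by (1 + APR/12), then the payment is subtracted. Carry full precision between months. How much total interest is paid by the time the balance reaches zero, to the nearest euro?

Promo months 1–12 at r₀ = 0%/12 = 0; months 13+ at r₁ = 27.3%/12 = 0.02275.
After month 12 (no interest yet): B = €1,012.50 − 12·€48.68 = €428.34.
Then at r₁ with €48.68/mo: n₂ = −ln(1 − r₁·B/P)/ln(1+r₁) ≈ 9.93 → 10 more payments.
Total paid = 21·€48.68 + €45.29 = €1,067.57; interest = €1,067.57 − €1,012.50 = €55.07.

€55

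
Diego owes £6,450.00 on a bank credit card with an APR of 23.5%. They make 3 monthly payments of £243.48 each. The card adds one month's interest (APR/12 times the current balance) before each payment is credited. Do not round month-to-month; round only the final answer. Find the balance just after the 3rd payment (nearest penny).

Monthly rate r = 23.5%/12 = 1.95833% = 0.0195833.
Each month: B ← B·(1+r) − £243.48.
Month 1: interest £126.31; balance after payment £6,332.83.
Month 2: interest £124.02; balance after payment £6,213.37.
Month 3: interest £121.68; balance after payment £6,091.57.

£6,091.57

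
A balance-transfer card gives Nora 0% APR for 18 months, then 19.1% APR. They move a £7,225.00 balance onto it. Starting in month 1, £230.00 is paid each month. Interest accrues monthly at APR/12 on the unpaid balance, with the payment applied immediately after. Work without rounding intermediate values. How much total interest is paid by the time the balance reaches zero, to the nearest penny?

Promo months 1–18 at r₀ = 0%/12 = 0; months 19+ at r₁ = 19.1%/12 = 0.0159167.
After month 18 (no interest yet): B = £7,225.00 − 18·£230.00 = £3,085.00.
Then at r₁ with £230.00/mo: n₂ = −ln(1 − r₁·B/P)/ln(1+r₁) ≈ 15.21 → 16 more payments.
Total paid = 33·£230.00 + £48.09 = £7,638.09; interest = £7,638.09 − £7,225.00 = £413.09.

£413.09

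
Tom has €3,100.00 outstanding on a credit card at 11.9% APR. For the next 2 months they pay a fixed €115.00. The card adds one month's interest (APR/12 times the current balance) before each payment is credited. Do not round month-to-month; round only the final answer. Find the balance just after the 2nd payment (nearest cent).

Monthly rate r = 11.9%/12 = 0.991667% = 0.00991667.
Each month: B ← B·(1+r) − €115.00.
Month 1: interest €30.74; balance after payment €3,015.74.
Month 2: interest €29.91; balance after payment €2,930.65.

€2,930.65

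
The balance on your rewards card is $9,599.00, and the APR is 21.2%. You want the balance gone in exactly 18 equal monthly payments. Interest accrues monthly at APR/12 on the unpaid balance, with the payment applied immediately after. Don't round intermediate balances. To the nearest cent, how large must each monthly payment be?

$627.21

Monthly rate r = 21.2%/12 = 1.76667% = 0.0176667.
Level-payment amortization: P = B₀·r / (1 − (1+r)^(−n)) = 9599.00·0.0176667 / (1 − 1.01767^(−18)).
Denominator 1 − (1+r)^(−18) = 0.270374326.
P = 169.582 / 0.270374326 ≈ 627.21.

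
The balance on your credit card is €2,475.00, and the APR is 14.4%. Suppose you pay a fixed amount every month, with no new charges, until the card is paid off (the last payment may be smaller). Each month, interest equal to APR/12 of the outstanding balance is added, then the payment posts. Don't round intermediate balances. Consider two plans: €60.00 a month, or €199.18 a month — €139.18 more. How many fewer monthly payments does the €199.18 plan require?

Monthly rate r = 14.4%/12 = 1.2% = 0.012.
At €60.00/mo: n = ⌈−ln(1 − rB₀/P)/ln(1+r)⌉ = 58 payments (last €16.51); total interest = total paid − €2,475.00 = €961.51.
At €199.18/mo: 14 payments (last €107.20); total interest €221.54.
Payments saved = 58 − 14 = 44.

44 fewer payments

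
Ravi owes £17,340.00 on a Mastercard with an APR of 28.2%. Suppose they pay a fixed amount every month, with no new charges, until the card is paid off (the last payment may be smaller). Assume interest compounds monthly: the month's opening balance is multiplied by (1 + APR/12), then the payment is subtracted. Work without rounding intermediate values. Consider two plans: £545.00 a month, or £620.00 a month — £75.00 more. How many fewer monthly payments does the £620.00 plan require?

Monthly rate r = 28.2%/12 = 2.35% = 0.0235.
At £545.00/mo: n = ⌈−ln(1 − rB₀/P)/ln(1+r)⌉ = 60 payments (last £156.85); total interest = total paid − £17,340.00 = £14,971.85.
At £620.00/mo: 47 payments (last £60.33); total interest £11,240.33.
Payments saved = 60 − 47 = 13.

13 fewer payments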